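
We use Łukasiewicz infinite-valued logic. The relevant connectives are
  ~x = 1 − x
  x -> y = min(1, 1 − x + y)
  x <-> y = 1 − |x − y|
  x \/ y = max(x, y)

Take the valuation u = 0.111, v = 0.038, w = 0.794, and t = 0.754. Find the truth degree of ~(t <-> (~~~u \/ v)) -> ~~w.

1.000

~u = 1 − 0.111 = 0.889
~~u = 1 − 0.889 = 0.111
~~~u = 1 − 0.111 = 0.889
~~~u \/ v = max(0.889, 0.038) = 0.889
t <-> (~~~u \/ v) = 1 − |0.754 − 0.889| = 1 − 0.135 = 0.865
~(t <-> (~~~u \/ v)) = 1 − 0.865 = 0.135
~w = 1 − 0.794 = 0.206
~~w = 1 − 0.206 = 0.794
~(t <-> (~~~u \/ v)) -> ~~w = min(1, 1 − 0.135 + 0.794) = min(1, 1.659) = 1.000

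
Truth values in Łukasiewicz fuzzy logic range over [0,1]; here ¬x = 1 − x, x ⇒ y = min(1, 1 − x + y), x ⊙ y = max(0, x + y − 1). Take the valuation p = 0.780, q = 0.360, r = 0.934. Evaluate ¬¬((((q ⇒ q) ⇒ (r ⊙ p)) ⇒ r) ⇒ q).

q ⇒ q = min(1, 1 − 0.360 + 0.360) = min(1, 1.000) = 1.000
r ⊙ p = max(0, 0.934 + 0.780 − 1) = max(0, 0.714) = 0.714
(q ⇒ q) ⇒ (r ⊙ p) = min(1, 1 − 1.000 + 0.714) = min(1, 0.714) = 0.714
((q ⇒ q) ⇒ (r ⊙ p)) ⇒ r = min(1, 1 − 0.714 + 0.934) = min(1, 1.220) = 1.000
(((q ⇒ q) ⇒ (r ⊙ p)) ⇒ r) ⇒ q = min(1, 1 − 1.000 + 0.360) = min(1, 0.360) = 0.360
¬((((q ⇒ q) ⇒ (r ⊙ p)) ⇒ r) ⇒ q) = 1 − 0.360 = 0.640
¬¬((((q ⇒ q) ⇒ (r ⊙ p)) ⇒ r) ⇒ q) = 1 − 0.640 = 0.360

0.360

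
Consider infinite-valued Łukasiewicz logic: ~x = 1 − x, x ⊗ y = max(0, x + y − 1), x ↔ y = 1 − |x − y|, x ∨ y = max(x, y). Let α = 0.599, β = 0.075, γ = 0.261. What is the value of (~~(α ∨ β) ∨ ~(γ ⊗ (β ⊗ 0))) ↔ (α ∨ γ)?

0.599

α ∨ β = max(0.599, 0.075) = 0.599
~(α ∨ β) = 1 − 0.599 = 0.401
~~(α ∨ β) = 1 − 0.401 = 0.599
β ⊗ 0 = max(0, 0.075 + 0.000 − 1) = max(0, -0.925) = 0.000
γ ⊗ (β ⊗ 0) = max(0, 0.261 + 0.000 − 1) = max(0, -0.739) = 0.000
~(γ ⊗ (β ⊗ 0)) = 1 − 0.000 = 1.000
~~(α ∨ β) ∨ ~(γ ⊗ (β ⊗ 0)) = max(0.599, 1.000) = 1.000
α ∨ γ = max(0.599, 0.261) = 0.599
(~~(α ∨ β) ∨ ~(γ ⊗ (β ⊗ 0))) ↔ (α ∨ γ) = 1 − |1.000 − 0.599| = 1 − 0.401 = 0.599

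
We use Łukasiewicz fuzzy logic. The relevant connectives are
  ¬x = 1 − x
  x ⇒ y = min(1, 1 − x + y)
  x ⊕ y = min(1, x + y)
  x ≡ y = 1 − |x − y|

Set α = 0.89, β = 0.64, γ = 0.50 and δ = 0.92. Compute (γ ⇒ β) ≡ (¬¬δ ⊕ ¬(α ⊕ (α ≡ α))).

0.92

γ ⇒ β = min(1, 1 − 0.50 + 0.64) = min(1, 1.14) = 1.00
¬δ = 1 − 0.92 = 0.08
¬¬δ = 1 − 0.08 = 0.92
α ≡ α = 1 − |0.89 − 0.89| = 1 − 0.00 = 1.00
α ⊕ (α ≡ α) = min(1, 0.89 + 1.00) = min(1, 1.89) = 1.00
¬(α ⊕ (α ≡ α)) = 1 − 1.00 = 0.00
¬¬δ ⊕ ¬(α ⊕ (α ≡ α)) = min(1, 0.92 + 0.00) = min(1, 0.92) = 0.92
(γ ⇒ β) ≡ (¬¬δ ⊕ ¬(α ⊕ (α ≡ α))) = 1 − |1.00 − 0.92| = 1 − 0.08 = 0.92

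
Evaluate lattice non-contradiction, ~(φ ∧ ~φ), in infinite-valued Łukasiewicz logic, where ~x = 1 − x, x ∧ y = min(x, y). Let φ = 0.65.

0.65

~φ = 1 − 0.65 = 0.35
φ ∧ ~φ = min(0.65, 0.35) = 0.35
~(φ ∧ ~φ) = 1 − 0.35 = 0.65
(The value 0.65 < 1 shows this instance is not satisfied; not a Ł∞-tautology — its value is 1 − min(a, 1−a).)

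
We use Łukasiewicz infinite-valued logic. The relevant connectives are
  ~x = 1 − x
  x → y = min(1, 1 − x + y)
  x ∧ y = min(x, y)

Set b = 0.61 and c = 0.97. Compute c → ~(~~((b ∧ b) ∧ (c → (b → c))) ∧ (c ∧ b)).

b ∧ b = min(0.61, 0.61) = 0.61
b → c = min(1, 1 − 0.61 + 0.97) = min(1, 1.36) = 1.00
c → (b → c) = min(1, 1 − 0.97 + 1.00) = min(1, 1.03) = 1.00
(b ∧ b) ∧ (c → (b → c)) = min(0.61, 1.00) = 0.61
~((b ∧ b) ∧ (c → (b → c))) = 1 − 0.61 = 0.39
~~((b ∧ b) ∧ (c → (b → c))) = 1 − 0.39 = 0.61
c ∧ b = min(0.97, 0.61) = 0.61
~~((b ∧ b) ∧ (c → (b → c))) ∧ (c ∧ b) = min(0.61, 0.61) = 0.61
~(~~((b ∧ b) ∧ (c → (b → c))) ∧ (c ∧ b)) = 1 − 0.61 = 0.39
c → ~(~~((b ∧ b) ∧ (c → (b → c))) ∧ (c ∧ b)) = min(1, 1 − 0.97 + 0.39) = min(1, 0.42) = 0.42

0.42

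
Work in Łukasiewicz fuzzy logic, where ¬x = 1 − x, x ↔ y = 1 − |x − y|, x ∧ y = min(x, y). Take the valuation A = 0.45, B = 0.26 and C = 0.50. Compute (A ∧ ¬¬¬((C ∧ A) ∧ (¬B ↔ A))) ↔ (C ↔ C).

C ∧ A = min(0.50, 0.45) = 0.45
¬B = 1 − 0.26 = 0.74
¬B ↔ A = 1 − |0.74 − 0.45| = 1 − 0.29 = 0.71
(C ∧ A) ∧ (¬B ↔ A) = min(0.45, 0.71) = 0.45
¬((C ∧ A) ∧ (¬B ↔ A)) = 1 − 0.45 = 0.55
¬¬((C ∧ A) ∧ (¬B ↔ A)) = 1 − 0.55 = 0.45
¬¬¬((C ∧ A) ∧ (¬B ↔ A)) = 1 − 0.45 = 0.55
A ∧ ¬¬¬((C ∧ A) ∧ (¬B ↔ A)) = min(0.45, 0.55) = 0.45
C ↔ C = 1 − |0.50 − 0.50| = 1 − 0.00 = 1.00
(A ∧ ¬¬¬((C ∧ A) ∧ (¬B ↔ A))) ↔ (C ↔ C) = 1 − |0.45 − 1.00| = 1 − 0.55 = 0.45

0.45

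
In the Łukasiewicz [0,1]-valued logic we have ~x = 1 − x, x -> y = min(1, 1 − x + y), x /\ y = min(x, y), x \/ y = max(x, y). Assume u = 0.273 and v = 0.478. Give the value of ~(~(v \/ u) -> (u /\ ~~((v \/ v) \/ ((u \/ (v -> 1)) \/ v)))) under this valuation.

0.249

v \/ u = max(0.478, 0.273) = 0.478
~(v \/ u) = 1 − 0.478 = 0.522
v \/ v = max(0.478, 0.478) = 0.478
v -> 1 = min(1, 1 − 0.478 + 1.000) = min(1, 1.522) = 1.000
u \/ (v -> 1) = max(0.273, 1.000) = 1.000
(u \/ (v -> 1)) \/ v = max(1.000, 0.478) = 1.000
(v \/ v) \/ ((u \/ (v -> 1)) \/ v) = max(0.478, 1.000) = 1.000
~((v \/ v) \/ ((u \/ (v -> 1)) \/ v)) = 1 − 1.000 = 0.000
~~((v \/ v) \/ ((u \/ (v -> 1)) \/ v)) = 1 − 0.000 = 1.000
u /\ ~~((v \/ v) \/ ((u \/ (v -> 1)) \/ v)) = min(0.273, 1.000) = 0.273
~(v \/ u) -> (u /\ ~~((v \/ v) \/ ((u \/ (v -> 1)) \/ v))) = min(1, 1 − 0.522 + 0.273) = min(1, 0.751) = 0.751
~(~(v \/ u) -> (u /\ ~~((v \/ v) \/ ((u \/ (v -> 1)) \/ v)))) = 1 − 0.751 = 0.249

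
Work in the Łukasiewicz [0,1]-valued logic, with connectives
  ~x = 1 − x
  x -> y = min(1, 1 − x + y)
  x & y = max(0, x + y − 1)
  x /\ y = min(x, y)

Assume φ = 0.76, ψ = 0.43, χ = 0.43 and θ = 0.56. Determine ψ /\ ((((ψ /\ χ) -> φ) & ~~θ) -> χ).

ψ /\ χ = min(0.43, 0.43) = 0.43
(ψ /\ χ) -> φ = min(1, 1 − 0.43 + 0.76) = min(1, 1.33) = 1.00
~θ = 1 − 0.56 = 0.44
~~θ = 1 − 0.44 = 0.56
((ψ /\ χ) -> φ) & ~~θ = max(0, 1.00 + 0.56 − 1) = max(0, 0.56) = 0.56
(((ψ /\ χ) -> φ) & ~~θ) -> χ = min(1, 1 − 0.56 + 0.43) = min(1, 0.87) = 0.87
ψ /\ ((((ψ /\ χ) -> φ) & ~~θ) -> χ) = min(0.43, 0.87) = 0.43

0.43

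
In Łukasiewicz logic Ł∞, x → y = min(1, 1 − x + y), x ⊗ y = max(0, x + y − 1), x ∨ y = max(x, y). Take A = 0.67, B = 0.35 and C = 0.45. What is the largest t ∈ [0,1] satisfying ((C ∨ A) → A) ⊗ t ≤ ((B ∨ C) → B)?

0.90

C ∨ A = max(0.45, 0.67) = 0.67
(C ∨ A) → A = min(1, 1 − 0.67 + 0.67) = min(1, 1.00) = 1.00
So the left factor is (C ∨ A) → A = 1.00.
B ∨ C = max(0.35, 0.45) = 0.45
(B ∨ C) → B = min(1, 1 − 0.45 + 0.35) = min(1, 0.90) = 0.90
So the right-hand bound is (B ∨ C) → B = 0.90.
The residuum of the Łukasiewicz t-norm gives the supremum: min(1, 1 − 1.00 + 0.90).
1 − 1.00 + 0.90 = 0.90, so t = min(1, 0.90) = 0.90.
Check: 1.00 ⊗ 0.90 = max(0, 0.90) = 0.90 ≤ 0.90.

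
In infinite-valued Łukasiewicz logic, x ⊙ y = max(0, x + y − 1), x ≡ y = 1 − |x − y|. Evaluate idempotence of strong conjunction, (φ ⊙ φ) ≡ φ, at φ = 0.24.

0.76

φ ⊙ φ = max(0, 0.24 + 0.24 − 1) = max(0, -0.52) = 0.00
(φ ⊙ φ) ≡ φ = 1 − |0.00 − 0.24| = 1 − 0.24 = 0.76
(The value 0.76 < 1 shows this instance is not satisfied; fails in Ł∞ since a ⊗ a = max(0, 2a−1) ≠ a in general.)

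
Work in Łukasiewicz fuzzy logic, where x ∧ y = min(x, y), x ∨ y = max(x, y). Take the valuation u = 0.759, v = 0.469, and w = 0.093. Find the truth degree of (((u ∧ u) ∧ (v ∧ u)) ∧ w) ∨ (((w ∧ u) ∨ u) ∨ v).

u ∧ u = min(0.759, 0.759) = 0.759
v ∧ u = min(0.469, 0.759) = 0.469
(u ∧ u) ∧ (v ∧ u) = min(0.759, 0.469) = 0.469
((u ∧ u) ∧ (v ∧ u)) ∧ w = min(0.469, 0.093) = 0.093
w ∧ u = min(0.093, 0.759) = 0.093
(w ∧ u) ∨ u = max(0.093, 0.759) = 0.759
((w ∧ u) ∨ u) ∨ v = max(0.759, 0.469) = 0.759
(((u ∧ u) ∧ (v ∧ u)) ∧ w) ∨ (((w ∧ u) ∨ u) ∨ v) = max(0.093, 0.759) = 0.759

0.759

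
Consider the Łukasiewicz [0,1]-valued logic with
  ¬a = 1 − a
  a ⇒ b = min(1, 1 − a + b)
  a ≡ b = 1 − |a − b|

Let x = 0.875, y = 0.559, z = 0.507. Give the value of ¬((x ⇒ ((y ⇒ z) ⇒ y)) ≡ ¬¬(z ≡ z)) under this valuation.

0.264

y ⇒ z = min(1, 1 − 0.559 + 0.507) = min(1, 0.948) = 0.948
(y ⇒ z) ⇒ y = min(1, 1 − 0.948 + 0.559) = min(1, 0.611) = 0.611
x ⇒ ((y ⇒ z) ⇒ y) = min(1, 1 − 0.875 + 0.611) = min(1, 0.736) = 0.736
z ≡ z = 1 − |0.507 − 0.507| = 1 − 0.000 = 1.000
¬(z ≡ z) = 1 − 1.000 = 0.000
¬¬(z ≡ z) = 1 − 0.000 = 1.000
(x ⇒ ((y ⇒ z) ⇒ y)) ≡ ¬¬(z ≡ z) = 1 − |0.736 − 1.000| = 1 − 0.264 = 0.736
¬((x ⇒ ((y ⇒ z) ⇒ y)) ≡ ¬¬(z ≡ z)) = 1 − 0.736 = 0.264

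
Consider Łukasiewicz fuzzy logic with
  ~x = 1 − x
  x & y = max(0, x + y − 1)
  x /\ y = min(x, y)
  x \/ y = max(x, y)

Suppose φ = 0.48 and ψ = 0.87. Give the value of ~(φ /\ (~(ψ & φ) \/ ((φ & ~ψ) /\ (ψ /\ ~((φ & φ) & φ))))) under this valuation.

ψ & φ = max(0, 0.87 + 0.48 − 1) = max(0, 0.35) = 0.35
~(ψ & φ) = 1 − 0.35 = 0.65
~ψ = 1 − 0.87 = 0.13
φ & ~ψ = max(0, 0.48 + 0.13 − 1) = max(0, -0.39) = 0.00
φ & φ = max(0, 0.48 + 0.48 − 1) = max(0, -0.04) = 0.00
(φ & φ) & φ = max(0, 0.00 + 0.48 − 1) = max(0, -0.52) = 0.00
~((φ & φ) & φ) = 1 − 0.00 = 1.00
ψ /\ ~((φ & φ) & φ) = min(0.87, 1.00) = 0.87
(φ & ~ψ) /\ (ψ /\ ~((φ & φ) & φ)) = min(0.00, 0.87) = 0.00
~(ψ & φ) \/ ((φ & ~ψ) /\ (ψ /\ ~((φ & φ) & φ))) = max(0.65, 0.00) = 0.65
φ /\ (~(ψ & φ) \/ ((φ & ~ψ) /\ (ψ /\ ~((φ & φ) & φ)))) = min(0.48, 0.65) = 0.48
~(φ /\ (~(ψ & φ) \/ ((φ & ~ψ) /\ (ψ /\ ~((φ & φ) & φ))))) = 1 − 0.48 = 0.52

0.52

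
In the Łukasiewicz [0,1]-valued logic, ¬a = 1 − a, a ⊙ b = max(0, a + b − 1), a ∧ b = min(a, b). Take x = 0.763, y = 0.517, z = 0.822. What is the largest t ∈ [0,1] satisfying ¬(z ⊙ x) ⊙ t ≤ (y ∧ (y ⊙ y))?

0.619

z ⊙ x = max(0, 0.822 + 0.763 − 1) = max(0, 0.585) = 0.585
¬(z ⊙ x) = 1 − 0.585 = 0.415
So the left factor is ¬(z ⊙ x) = 0.415.
y ⊙ y = max(0, 0.517 + 0.517 − 1) = max(0, 0.034) = 0.034
y ∧ (y ⊙ y) = min(0.517, 0.034) = 0.034
So the right-hand bound is y ∧ (y ⊙ y) = 0.034.
The residuum of the Łukasiewicz t-norm gives the supremum: min(1, 1 − 0.415 + 0.034).
1 − 0.415 + 0.034 = 0.619, so t = min(1, 0.619) = 0.619.
Check: 0.415 ⊙ 0.619 = max(0, 0.034) = 0.034 ≤ 0.034.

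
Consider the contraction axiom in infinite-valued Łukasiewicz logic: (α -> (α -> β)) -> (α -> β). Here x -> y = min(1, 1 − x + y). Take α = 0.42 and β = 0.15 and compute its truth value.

α -> β = min(1, 1 − 0.42 + 0.15) = min(1, 0.73) = 0.73
α -> (α -> β) = min(1, 1 − 0.42 + 0.73) = min(1, 1.31) = 1.00
(α -> (α -> β)) -> (α -> β) = min(1, 1 − 1.00 + 0.73) = min(1, 0.73) = 0.73
(The value 0.73 < 1 shows this instance is not satisfied; fails in Ł∞ (the t-norm is not idempotent).)

0.73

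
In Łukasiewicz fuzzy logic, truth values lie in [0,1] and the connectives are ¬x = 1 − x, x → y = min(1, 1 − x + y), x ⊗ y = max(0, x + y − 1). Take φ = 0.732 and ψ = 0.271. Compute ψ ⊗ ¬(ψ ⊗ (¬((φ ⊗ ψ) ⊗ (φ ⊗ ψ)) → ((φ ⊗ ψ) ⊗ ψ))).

0.271

φ ⊗ ψ = max(0, 0.732 + 0.271 − 1) = max(0, 0.003) = 0.003
(φ ⊗ ψ) ⊗ (φ ⊗ ψ) = max(0, 0.003 + 0.003 − 1) = max(0, -0.994) = 0.000
¬((φ ⊗ ψ) ⊗ (φ ⊗ ψ)) = 1 − 0.000 = 1.000
(φ ⊗ ψ) ⊗ ψ = max(0, 0.003 + 0.271 − 1) = max(0, -0.726) = 0.000
¬((φ ⊗ ψ) ⊗ (φ ⊗ ψ)) → ((φ ⊗ ψ) ⊗ ψ) = min(1, 1 − 1.000 + 0.000) = min(1, 0.000) = 0.000
ψ ⊗ (¬((φ ⊗ ψ) ⊗ (φ ⊗ ψ)) → ((φ ⊗ ψ) ⊗ ψ)) = max(0, 0.271 + 0.000 − 1) = max(0, -0.729) = 0.000
¬(ψ ⊗ (¬((φ ⊗ ψ) ⊗ (φ ⊗ ψ)) → ((φ ⊗ ψ) ⊗ ψ))) = 1 − 0.000 = 1.000
ψ ⊗ ¬(ψ ⊗ (¬((φ ⊗ ψ) ⊗ (φ ⊗ ψ)) → ((φ ⊗ ψ) ⊗ ψ))) = max(0, 0.271 + 1.000 − 1) = max(0, 0.271) = 0.271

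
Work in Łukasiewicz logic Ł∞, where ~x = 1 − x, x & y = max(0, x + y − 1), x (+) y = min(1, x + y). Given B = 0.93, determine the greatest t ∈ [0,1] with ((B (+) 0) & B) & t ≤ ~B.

B (+) 0 = min(1, 0.93 + 0.00) = min(1, 0.93) = 0.93
(B (+) 0) & B = max(0, 0.93 + 0.93 − 1) = max(0, 0.86) = 0.86
So the left factor is (B (+) 0) & B = 0.86.
~B = 1 − 0.93 = 0.07
So the right-hand bound is ~B = 0.07.
The residuum of the Łukasiewicz t-norm gives the supremum: min(1, 1 − 0.86 + 0.07).
1 − 0.86 + 0.07 = 0.21, so t = min(1, 0.21) = 0.21.
Check: 0.86 & 0.21 = max(0, 0.07) = 0.07 ≤ 0.07.

0.21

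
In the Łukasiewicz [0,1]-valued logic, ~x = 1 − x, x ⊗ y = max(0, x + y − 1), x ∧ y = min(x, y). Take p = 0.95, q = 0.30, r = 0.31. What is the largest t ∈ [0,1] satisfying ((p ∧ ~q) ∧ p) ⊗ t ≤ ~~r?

0.61

~q = 1 − 0.30 = 0.70
p ∧ ~q = min(0.95, 0.70) = 0.70
(p ∧ ~q) ∧ p = min(0.70, 0.95) = 0.70
So the left factor is (p ∧ ~q) ∧ p = 0.70.
~r = 1 − 0.31 = 0.69
~~r = 1 − 0.69 = 0.31
So the right-hand bound is ~~r = 0.31.
The residuum of the Łukasiewicz t-norm gives the supremum: min(1, 1 − 0.70 + 0.31).
1 − 0.70 + 0.31 = 0.61, so t = min(1, 0.61) = 0.61.
Check: 0.70 ⊗ 0.61 = max(0, 0.31) = 0.31 ≤ 0.31.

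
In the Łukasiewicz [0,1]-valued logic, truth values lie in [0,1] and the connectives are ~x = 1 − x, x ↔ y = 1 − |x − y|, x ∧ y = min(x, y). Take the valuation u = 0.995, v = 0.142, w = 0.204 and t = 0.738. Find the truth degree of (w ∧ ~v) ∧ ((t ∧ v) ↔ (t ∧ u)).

0.204

~v = 1 − 0.142 = 0.858
w ∧ ~v = min(0.204, 0.858) = 0.204
t ∧ v = min(0.738, 0.142) = 0.142
t ∧ u = min(0.738, 0.995) = 0.738
(t ∧ v) ↔ (t ∧ u) = 1 − |0.142 − 0.738| = 1 − 0.596 = 0.404
(w ∧ ~v) ∧ ((t ∧ v) ↔ (t ∧ u)) = min(0.204, 0.404) = 0.204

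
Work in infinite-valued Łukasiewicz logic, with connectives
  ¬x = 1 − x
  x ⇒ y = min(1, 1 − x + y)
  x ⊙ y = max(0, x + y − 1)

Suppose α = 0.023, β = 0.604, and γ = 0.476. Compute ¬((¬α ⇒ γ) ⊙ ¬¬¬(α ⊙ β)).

¬α = 1 − 0.023 = 0.977
¬α ⇒ γ = min(1, 1 − 0.977 + 0.476) = min(1, 0.499) = 0.499
α ⊙ β = max(0, 0.023 + 0.604 − 1) = max(0, -0.373) = 0.000
¬(α ⊙ β) = 1 − 0.000 = 1.000
¬¬(α ⊙ β) = 1 − 1.000 = 0.000
¬¬¬(α ⊙ β) = 1 − 0.000 = 1.000
(¬α ⇒ γ) ⊙ ¬¬¬(α ⊙ β) = max(0, 0.499 + 1.000 − 1) = max(0, 0.499) = 0.499
¬((¬α ⇒ γ) ⊙ ¬¬¬(α ⊙ β)) = 1 − 0.499 = 0.501

0.501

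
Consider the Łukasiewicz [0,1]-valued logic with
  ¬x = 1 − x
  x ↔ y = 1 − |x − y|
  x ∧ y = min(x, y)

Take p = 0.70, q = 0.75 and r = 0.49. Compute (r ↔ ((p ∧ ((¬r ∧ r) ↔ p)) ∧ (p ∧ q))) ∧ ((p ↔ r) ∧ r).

¬r = 1 − 0.49 = 0.51
¬r ∧ r = min(0.51, 0.49) = 0.49
(¬r ∧ r) ↔ p = 1 − |0.49 − 0.70| = 1 − 0.21 = 0.79
p ∧ ((¬r ∧ r) ↔ p) = min(0.70, 0.79) = 0.70
p ∧ q = min(0.70, 0.75) = 0.70
(p ∧ ((¬r ∧ r) ↔ p)) ∧ (p ∧ q) = min(0.70, 0.70) = 0.70
r ↔ ((p ∧ ((¬r ∧ r) ↔ p)) ∧ (p ∧ q)) = 1 − |0.49 − 0.70| = 1 − 0.21 = 0.79
p ↔ r = 1 − |0.70 − 0.49| = 1 − 0.21 = 0.79
(p ↔ r) ∧ r = min(0.79, 0.49) = 0.49
(r ↔ ((p ∧ ((¬r ∧ r) ↔ p)) ∧ (p ∧ q))) ∧ ((p ↔ r) ∧ r) = min(0.79, 0.49) = 0.49

0.49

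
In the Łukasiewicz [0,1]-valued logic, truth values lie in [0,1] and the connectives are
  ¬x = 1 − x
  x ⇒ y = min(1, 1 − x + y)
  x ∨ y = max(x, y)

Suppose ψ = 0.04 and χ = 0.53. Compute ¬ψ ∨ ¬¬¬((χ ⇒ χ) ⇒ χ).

¬ψ = 1 − 0.04 = 0.96
χ ⇒ χ = min(1, 1 − 0.53 + 0.53) = min(1, 1.00) = 1.00
(χ ⇒ χ) ⇒ χ = min(1, 1 − 1.00 + 0.53) = min(1, 0.53) = 0.53
¬((χ ⇒ χ) ⇒ χ) = 1 − 0.53 = 0.47
¬¬((χ ⇒ χ) ⇒ χ) = 1 − 0.47 = 0.53
¬¬¬((χ ⇒ χ) ⇒ χ) = 1 − 0.53 = 0.47
¬ψ ∨ ¬¬¬((χ ⇒ χ) ⇒ χ) = max(0.96, 0.47) = 0.96

0.96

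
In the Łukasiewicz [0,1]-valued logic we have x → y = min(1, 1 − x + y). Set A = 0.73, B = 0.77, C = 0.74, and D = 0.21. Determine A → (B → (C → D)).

0.97

C → D = min(1, 1 − 0.74 + 0.21) = min(1, 0.47) = 0.47
B → (C → D) = min(1, 1 − 0.77 + 0.47) = min(1, 0.70) = 0.70
A → (B → (C → D)) = min(1, 1 − 0.73 + 0.70) = min(1, 0.97) = 0.97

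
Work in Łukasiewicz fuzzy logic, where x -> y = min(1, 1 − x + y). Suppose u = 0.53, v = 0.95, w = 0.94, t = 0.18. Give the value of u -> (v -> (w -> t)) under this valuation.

0.76

w -> t = min(1, 1 − 0.94 + 0.18) = min(1, 0.24) = 0.24
v -> (w -> t) = min(1, 1 − 0.95 + 0.24) = min(1, 0.29) = 0.29
u -> (v -> (w -> t)) = min(1, 1 − 0.53 + 0.29) = min(1, 0.76) = 0.76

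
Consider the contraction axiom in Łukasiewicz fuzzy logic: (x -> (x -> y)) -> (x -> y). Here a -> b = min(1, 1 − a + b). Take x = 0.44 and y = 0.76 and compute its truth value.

x -> y = min(1, 1 − 0.44 + 0.76) = min(1, 1.32) = 1.00
x -> (x -> y) = min(1, 1 − 0.44 + 1.00) = min(1, 1.56) = 1.00
(x -> (x -> y)) -> (x -> y) = min(1, 1 − 1.00 + 1.00) = min(1, 1.00) = 1.00

1.00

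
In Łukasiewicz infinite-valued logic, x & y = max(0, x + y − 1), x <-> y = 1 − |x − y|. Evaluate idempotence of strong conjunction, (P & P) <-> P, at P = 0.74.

0.74

P & P = max(0, 0.74 + 0.74 − 1) = max(0, 0.48) = 0.48
(P & P) <-> P = 1 − |0.48 − 0.74| = 1 − 0.26 = 0.74
(The value 0.74 < 1 shows this instance is not satisfied; fails in Ł∞ since a ⊗ a = max(0, 2a−1) ≠ a in general.)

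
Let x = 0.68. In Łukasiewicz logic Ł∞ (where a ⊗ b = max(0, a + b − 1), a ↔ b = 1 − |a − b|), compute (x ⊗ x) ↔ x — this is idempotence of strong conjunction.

0.68

x ⊗ x = max(0, 0.68 + 0.68 − 1) = max(0, 0.36) = 0.36
(x ⊗ x) ↔ x = 1 − |0.36 − 0.68| = 1 − 0.32 = 0.68
(The value 0.68 < 1 shows this instance is not satisfied; fails in Ł∞ since a ⊗ a = max(0, 2a−1) ≠ a in general.)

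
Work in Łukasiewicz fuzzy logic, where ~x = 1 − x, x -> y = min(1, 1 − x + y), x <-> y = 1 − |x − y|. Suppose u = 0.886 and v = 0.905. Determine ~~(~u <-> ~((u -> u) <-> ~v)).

0.209

~u = 1 − 0.886 = 0.114
u -> u = min(1, 1 − 0.886 + 0.886) = min(1, 1.000) = 1.000
~v = 1 − 0.905 = 0.095
(u -> u) <-> ~v = 1 − |1.000 − 0.095| = 1 − 0.905 = 0.095
~((u -> u) <-> ~v) = 1 − 0.095 = 0.905
~u <-> ~((u -> u) <-> ~v) = 1 − |0.114 − 0.905| = 1 − 0.791 = 0.209
~(~u <-> ~((u -> u) <-> ~v)) = 1 − 0.209 = 0.791
~~(~u <-> ~((u -> u) <-> ~v)) = 1 − 0.791 = 0.209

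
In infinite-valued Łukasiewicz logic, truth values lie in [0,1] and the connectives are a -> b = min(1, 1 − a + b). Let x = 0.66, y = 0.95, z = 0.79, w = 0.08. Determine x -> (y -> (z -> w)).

z -> w = min(1, 1 − 0.79 + 0.08) = min(1, 0.29) = 0.29
y -> (z -> w) = min(1, 1 − 0.95 + 0.29) = min(1, 0.34) = 0.34
x -> (y -> (z -> w)) = min(1, 1 − 0.66 + 0.34) = min(1, 0.68) = 0.68

0.68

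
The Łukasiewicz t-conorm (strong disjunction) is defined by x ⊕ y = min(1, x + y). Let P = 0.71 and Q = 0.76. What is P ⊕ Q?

P ⊕ Q = min(1, 0.71 + 0.76) = min(1, 1.47) = 1.00
For comparison, the Gödel t-conorm max(x, y) would give 0.76.

1.00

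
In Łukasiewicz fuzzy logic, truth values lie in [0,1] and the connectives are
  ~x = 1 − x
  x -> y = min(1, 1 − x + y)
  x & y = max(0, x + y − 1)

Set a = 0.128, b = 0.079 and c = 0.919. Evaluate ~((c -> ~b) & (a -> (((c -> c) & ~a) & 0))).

0.128

~b = 1 − 0.079 = 0.921
c -> ~b = min(1, 1 − 0.919 + 0.921) = min(1, 1.002) = 1.000
c -> c = min(1, 1 − 0.919 + 0.919) = min(1, 1.000) = 1.000
~a = 1 − 0.128 = 0.872
(c -> c) & ~a = max(0, 1.000 + 0.872 − 1) = max(0, 0.872) = 0.872
((c -> c) & ~a) & 0 = max(0, 0.872 + 0.000 − 1) = max(0, -0.128) = 0.000
a -> (((c -> c) & ~a) & 0) = min(1, 1 − 0.128 + 0.000) = min(1, 0.872) = 0.872
(c -> ~b) & (a -> (((c -> c) & ~a) & 0)) = max(0, 1.000 + 0.872 − 1) = max(0, 0.872) = 0.872
~((c -> ~b) & (a -> (((c -> c) & ~a) & 0))) = 1 − 0.872 = 0.128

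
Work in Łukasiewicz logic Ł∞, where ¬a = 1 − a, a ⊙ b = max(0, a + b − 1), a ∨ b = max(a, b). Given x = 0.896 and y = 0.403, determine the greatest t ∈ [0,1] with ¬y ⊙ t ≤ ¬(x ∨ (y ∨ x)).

¬y = 1 − 0.403 = 0.597
So the left factor is ¬y = 0.597.
y ∨ x = max(0.403, 0.896) = 0.896
x ∨ (y ∨ x) = max(0.896, 0.896) = 0.896
¬(x ∨ (y ∨ x)) = 1 − 0.896 = 0.104
So the right-hand bound is ¬(x ∨ (y ∨ x)) = 0.104.
The residuum of the Łukasiewicz t-norm gives the supremum: min(1, 1 − 0.597 + 0.104).
1 − 0.597 + 0.104 = 0.507, so t = min(1, 0.507) = 0.507.
Check: 0.597 ⊙ 0.507 = max(0, 0.104) = 0.104 ≤ 0.104.

0.507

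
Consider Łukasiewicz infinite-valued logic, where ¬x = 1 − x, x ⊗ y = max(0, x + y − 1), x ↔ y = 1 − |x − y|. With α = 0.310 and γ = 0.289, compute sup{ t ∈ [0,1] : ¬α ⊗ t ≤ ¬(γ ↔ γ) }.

¬α = 1 − 0.310 = 0.690
So the left factor is ¬α = 0.690.
γ ↔ γ = 1 − |0.289 − 0.289| = 1 − 0.000 = 1.000
¬(γ ↔ γ) = 1 − 1.000 = 0.000
So the right-hand bound is ¬(γ ↔ γ) = 0.000.
The residuum of the Łukasiewicz t-norm gives the supremum: min(1, 1 − 0.690 + 0.000).
1 − 0.690 + 0.000 = 0.310, so t = min(1, 0.310) = 0.310.
Check: 0.690 ⊗ 0.310 = max(0, 0.000) = 0.000 ≤ 0.000.

0.310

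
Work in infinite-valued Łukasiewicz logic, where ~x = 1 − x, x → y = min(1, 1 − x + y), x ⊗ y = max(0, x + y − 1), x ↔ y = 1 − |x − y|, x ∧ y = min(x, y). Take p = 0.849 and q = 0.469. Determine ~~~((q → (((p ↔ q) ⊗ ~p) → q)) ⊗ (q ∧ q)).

p ↔ q = 1 − |0.849 − 0.469| = 1 − 0.380 = 0.620
~p = 1 − 0.849 = 0.151
(p ↔ q) ⊗ ~p = max(0, 0.620 + 0.151 − 1) = max(0, -0.229) = 0.000
((p ↔ q) ⊗ ~p) → q = min(1, 1 − 0.000 + 0.469) = min(1, 1.469) = 1.000
q → (((p ↔ q) ⊗ ~p) → q) = min(1, 1 − 0.469 + 1.000) = min(1, 1.531) = 1.000
q ∧ q = min(0.469, 0.469) = 0.469
(q → (((p ↔ q) ⊗ ~p) → q)) ⊗ (q ∧ q) = max(0, 1.000 + 0.469 − 1) = max(0, 0.469) = 0.469
~((q → (((p ↔ q) ⊗ ~p) → q)) ⊗ (q ∧ q)) = 1 − 0.469 = 0.531
~~((q → (((p ↔ q) ⊗ ~p) → q)) ⊗ (q ∧ q)) = 1 − 0.531 = 0.469
~~~((q → (((p ↔ q) ⊗ ~p) → q)) ⊗ (q ∧ q)) = 1 − 0.469 = 0.531

0.531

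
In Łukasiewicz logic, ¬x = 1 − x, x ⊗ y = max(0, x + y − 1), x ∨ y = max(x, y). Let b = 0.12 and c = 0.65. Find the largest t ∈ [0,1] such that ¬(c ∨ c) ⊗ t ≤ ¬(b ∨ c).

1.00

c ∨ c = max(0.65, 0.65) = 0.65
¬(c ∨ c) = 1 − 0.65 = 0.35
So the left factor is ¬(c ∨ c) = 0.35.
b ∨ c = max(0.12, 0.65) = 0.65
¬(b ∨ c) = 1 − 0.65 = 0.35
So the right-hand bound is ¬(b ∨ c) = 0.35.
The residuum of the Łukasiewicz t-norm gives the supremum: min(1, 1 − 0.35 + 0.35).
1 − 0.35 + 0.35 = 1.00, so t = min(1, 1.00) = 1.00.
Check: 0.35 ⊗ 1.00 = max(0, 0.35) = 0.35 ≤ 0.35.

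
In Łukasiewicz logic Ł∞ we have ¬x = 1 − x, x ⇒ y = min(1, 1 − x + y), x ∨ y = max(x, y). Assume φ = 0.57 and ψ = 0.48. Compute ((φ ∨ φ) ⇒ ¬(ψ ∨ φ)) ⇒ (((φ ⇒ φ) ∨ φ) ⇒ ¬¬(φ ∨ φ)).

0.71

φ ∨ φ = max(0.57, 0.57) = 0.57
ψ ∨ φ = max(0.48, 0.57) = 0.57
¬(ψ ∨ φ) = 1 − 0.57 = 0.43
(φ ∨ φ) ⇒ ¬(ψ ∨ φ) = min(1, 1 − 0.57 + 0.43) = min(1, 0.86) = 0.86
φ ⇒ φ = min(1, 1 − 0.57 + 0.57) = min(1, 1.00) = 1.00
(φ ⇒ φ) ∨ φ = max(1.00, 0.57) = 1.00
¬(φ ∨ φ) = 1 − 0.57 = 0.43
¬¬(φ ∨ φ) = 1 − 0.43 = 0.57
((φ ⇒ φ) ∨ φ) ⇒ ¬¬(φ ∨ φ) = min(1, 1 − 1.00 + 0.57) = min(1, 0.57) = 0.57
((φ ∨ φ) ⇒ ¬(ψ ∨ φ)) ⇒ (((φ ⇒ φ) ∨ φ) ⇒ ¬¬(φ ∨ φ)) = min(1, 1 − 0.86 + 0.57) = min(1, 0.71) = 0.71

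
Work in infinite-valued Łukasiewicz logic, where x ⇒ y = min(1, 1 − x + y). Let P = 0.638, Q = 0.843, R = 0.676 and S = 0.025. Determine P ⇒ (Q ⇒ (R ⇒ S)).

0.868

R ⇒ S = min(1, 1 − 0.676 + 0.025) = min(1, 0.349) = 0.349
Q ⇒ (R ⇒ S) = min(1, 1 − 0.843 + 0.349) = min(1, 0.506) = 0.506
P ⇒ (Q ⇒ (R ⇒ S)) = min(1, 1 − 0.638 + 0.506) = min(1, 0.868) = 0.868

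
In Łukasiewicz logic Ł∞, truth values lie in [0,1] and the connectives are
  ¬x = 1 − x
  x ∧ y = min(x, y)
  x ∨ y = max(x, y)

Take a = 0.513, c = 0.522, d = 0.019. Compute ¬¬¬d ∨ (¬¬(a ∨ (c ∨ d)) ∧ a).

¬d = 1 − 0.019 = 0.981
¬¬d = 1 − 0.981 = 0.019
¬¬¬d = 1 − 0.019 = 0.981
c ∨ d = max(0.522, 0.019) = 0.522
a ∨ (c ∨ d) = max(0.513, 0.522) = 0.522
¬(a ∨ (c ∨ d)) = 1 − 0.522 = 0.478
¬¬(a ∨ (c ∨ d)) = 1 − 0.478 = 0.522
¬¬(a ∨ (c ∨ d)) ∧ a = min(0.522, 0.513) = 0.513
¬¬¬d ∨ (¬¬(a ∨ (c ∨ d)) ∧ a) = max(0.981, 0.513) = 0.981

0.981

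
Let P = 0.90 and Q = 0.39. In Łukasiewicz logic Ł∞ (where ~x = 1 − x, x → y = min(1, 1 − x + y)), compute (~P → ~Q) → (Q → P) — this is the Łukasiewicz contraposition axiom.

~P = 1 − 0.90 = 0.10
~Q = 1 − 0.39 = 0.61
~P → ~Q = min(1, 1 − 0.10 + 0.61) = min(1, 1.51) = 1.00
Q → P = min(1, 1 − 0.39 + 0.90) = min(1, 1.51) = 1.00
(~P → ~Q) → (Q → P) = min(1, 1 − 1.00 + 1.00) = min(1, 1.00) = 1.00
(As expected: an axiom of Ł∞, always 1.)

1.00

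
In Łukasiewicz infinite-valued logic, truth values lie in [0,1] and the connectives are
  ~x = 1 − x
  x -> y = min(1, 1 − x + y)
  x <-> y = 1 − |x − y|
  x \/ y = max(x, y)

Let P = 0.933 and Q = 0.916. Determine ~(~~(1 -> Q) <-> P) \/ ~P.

1 -> Q = min(1, 1 − 1.000 + 0.916) = min(1, 0.916) = 0.916
~(1 -> Q) = 1 − 0.916 = 0.084
~~(1 -> Q) = 1 − 0.084 = 0.916
~~(1 -> Q) <-> P = 1 − |0.916 − 0.933| = 1 − 0.017 = 0.983
~(~~(1 -> Q) <-> P) = 1 − 0.983 = 0.017
~P = 1 − 0.933 = 0.067
~(~~(1 -> Q) <-> P) \/ ~P = max(0.017, 0.067) = 0.067

0.067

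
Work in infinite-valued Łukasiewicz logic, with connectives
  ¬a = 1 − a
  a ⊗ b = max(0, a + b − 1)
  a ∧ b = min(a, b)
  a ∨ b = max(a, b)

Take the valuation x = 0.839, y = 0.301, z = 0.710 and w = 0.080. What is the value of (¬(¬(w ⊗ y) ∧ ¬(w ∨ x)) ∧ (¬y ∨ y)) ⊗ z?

w ⊗ y = max(0, 0.080 + 0.301 − 1) = max(0, -0.619) = 0.000
¬(w ⊗ y) = 1 − 0.000 = 1.000
w ∨ x = max(0.080, 0.839) = 0.839
¬(w ∨ x) = 1 − 0.839 = 0.161
¬(w ⊗ y) ∧ ¬(w ∨ x) = min(1.000, 0.161) = 0.161
¬(¬(w ⊗ y) ∧ ¬(w ∨ x)) = 1 − 0.161 = 0.839
¬y = 1 − 0.301 = 0.699
¬y ∨ y = max(0.699, 0.301) = 0.699
¬(¬(w ⊗ y) ∧ ¬(w ∨ x)) ∧ (¬y ∨ y) = min(0.839, 0.699) = 0.699
(¬(¬(w ⊗ y) ∧ ¬(w ∨ x)) ∧ (¬y ∨ y)) ⊗ z = max(0, 0.699 + 0.710 − 1) = max(0, 0.409) = 0.409

0.409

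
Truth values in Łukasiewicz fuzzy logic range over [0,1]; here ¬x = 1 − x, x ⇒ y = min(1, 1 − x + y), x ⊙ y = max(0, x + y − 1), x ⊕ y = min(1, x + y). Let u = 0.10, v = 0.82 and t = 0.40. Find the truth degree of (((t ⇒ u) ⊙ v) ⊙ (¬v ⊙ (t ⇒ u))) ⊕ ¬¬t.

t ⇒ u = min(1, 1 − 0.40 + 0.10) = min(1, 0.70) = 0.70
(t ⇒ u) ⊙ v = max(0, 0.70 + 0.82 − 1) = max(0, 0.52) = 0.52
¬v = 1 − 0.82 = 0.18
¬v ⊙ (t ⇒ u) = max(0, 0.18 + 0.70 − 1) = max(0, -0.12) = 0.00
((t ⇒ u) ⊙ v) ⊙ (¬v ⊙ (t ⇒ u)) = max(0, 0.52 + 0.00 − 1) = max(0, -0.48) = 0.00
¬t = 1 − 0.40 = 0.60
¬¬t = 1 − 0.60 = 0.40
(((t ⇒ u) ⊙ v) ⊙ (¬v ⊙ (t ⇒ u))) ⊕ ¬¬t = min(1, 0.00 + 0.40) = min(1, 0.40) = 0.40

0.40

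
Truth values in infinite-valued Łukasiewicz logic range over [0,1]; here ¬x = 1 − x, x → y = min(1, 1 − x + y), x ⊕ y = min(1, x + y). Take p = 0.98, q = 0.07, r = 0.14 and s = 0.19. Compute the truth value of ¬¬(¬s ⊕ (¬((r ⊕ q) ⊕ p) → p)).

1.00

¬s = 1 − 0.19 = 0.81
r ⊕ q = min(1, 0.14 + 0.07) = min(1, 0.21) = 0.21
(r ⊕ q) ⊕ p = min(1, 0.21 + 0.98) = min(1, 1.19) = 1.00
¬((r ⊕ q) ⊕ p) = 1 − 1.00 = 0.00
¬((r ⊕ q) ⊕ p) → p = min(1, 1 − 0.00 + 0.98) = min(1, 1.98) = 1.00
¬s ⊕ (¬((r ⊕ q) ⊕ p) → p) = min(1, 0.81 + 1.00) = min(1, 1.81) = 1.00
¬(¬s ⊕ (¬((r ⊕ q) ⊕ p) → p)) = 1 − 1.00 = 0.00
¬¬(¬s ⊕ (¬((r ⊕ q) ⊕ p) → p)) = 1 − 0.00 = 1.00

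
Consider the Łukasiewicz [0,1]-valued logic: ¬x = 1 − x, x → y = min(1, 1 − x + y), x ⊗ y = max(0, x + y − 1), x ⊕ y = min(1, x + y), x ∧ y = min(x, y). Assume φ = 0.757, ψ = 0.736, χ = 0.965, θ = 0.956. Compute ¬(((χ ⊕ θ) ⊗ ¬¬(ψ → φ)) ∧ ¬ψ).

0.736

χ ⊕ θ = min(1, 0.965 + 0.956) = min(1, 1.921) = 1.000
ψ → φ = min(1, 1 − 0.736 + 0.757) = min(1, 1.021) = 1.000
¬(ψ → φ) = 1 − 1.000 = 0.000
¬¬(ψ → φ) = 1 − 0.000 = 1.000
(χ ⊕ θ) ⊗ ¬¬(ψ → φ) = max(0, 1.000 + 1.000 − 1) = max(0, 1.000) = 1.000
¬ψ = 1 − 0.736 = 0.264
((χ ⊕ θ) ⊗ ¬¬(ψ → φ)) ∧ ¬ψ = min(1.000, 0.264) = 0.264
¬(((χ ⊕ θ) ⊗ ¬¬(ψ → φ)) ∧ ¬ψ) = 1 − 0.264 = 0.736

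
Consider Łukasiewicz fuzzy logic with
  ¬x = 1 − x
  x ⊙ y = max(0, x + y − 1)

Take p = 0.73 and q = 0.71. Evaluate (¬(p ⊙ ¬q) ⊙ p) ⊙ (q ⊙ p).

¬q = 1 − 0.71 = 0.29
p ⊙ ¬q = max(0, 0.73 + 0.29 − 1) = max(0, 0.02) = 0.02
¬(p ⊙ ¬q) = 1 − 0.02 = 0.98
¬(p ⊙ ¬q) ⊙ p = max(0, 0.98 + 0.73 − 1) = max(0, 0.71) = 0.71
q ⊙ p = max(0, 0.71 + 0.73 − 1) = max(0, 0.44) = 0.44
(¬(p ⊙ ¬q) ⊙ p) ⊙ (q ⊙ p) = max(0, 0.71 + 0.44 − 1) = max(0, 0.15) = 0.15

0.15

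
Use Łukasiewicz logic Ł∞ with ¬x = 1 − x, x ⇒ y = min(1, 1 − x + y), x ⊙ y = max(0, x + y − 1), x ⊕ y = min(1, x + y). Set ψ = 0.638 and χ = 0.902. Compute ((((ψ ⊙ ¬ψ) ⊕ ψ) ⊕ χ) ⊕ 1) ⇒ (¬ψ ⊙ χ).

0.264

¬ψ = 1 − 0.638 = 0.362
ψ ⊙ ¬ψ = max(0, 0.638 + 0.362 − 1) = max(0, 0.000) = 0.000
(ψ ⊙ ¬ψ) ⊕ ψ = min(1, 0.000 + 0.638) = min(1, 0.638) = 0.638
((ψ ⊙ ¬ψ) ⊕ ψ) ⊕ χ = min(1, 0.638 + 0.902) = min(1, 1.540) = 1.000
(((ψ ⊙ ¬ψ) ⊕ ψ) ⊕ χ) ⊕ 1 = min(1, 1.000 + 1.000) = min(1, 2.000) = 1.000
¬ψ ⊙ χ = max(0, 0.362 + 0.902 − 1) = max(0, 0.264) = 0.264
((((ψ ⊙ ¬ψ) ⊕ ψ) ⊕ χ) ⊕ 1) ⇒ (¬ψ ⊙ χ) = min(1, 1 − 1.000 + 0.264) = min(1, 0.264) = 0.264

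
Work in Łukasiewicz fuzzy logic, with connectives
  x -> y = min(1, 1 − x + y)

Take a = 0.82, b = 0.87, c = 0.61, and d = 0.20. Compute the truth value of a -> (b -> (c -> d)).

c -> d = min(1, 1 − 0.61 + 0.20) = min(1, 0.59) = 0.59
b -> (c -> d) = min(1, 1 − 0.87 + 0.59) = min(1, 0.72) = 0.72
a -> (b -> (c -> d)) = min(1, 1 − 0.82 + 0.72) = min(1, 0.90) = 0.90

0.90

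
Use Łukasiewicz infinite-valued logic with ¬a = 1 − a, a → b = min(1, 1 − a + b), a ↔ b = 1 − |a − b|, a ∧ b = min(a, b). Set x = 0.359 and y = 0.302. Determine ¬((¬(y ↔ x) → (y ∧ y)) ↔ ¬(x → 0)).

0.641

y ↔ x = 1 − |0.302 − 0.359| = 1 − 0.057 = 0.943
¬(y ↔ x) = 1 − 0.943 = 0.057
y ∧ y = min(0.302, 0.302) = 0.302
¬(y ↔ x) → (y ∧ y) = min(1, 1 − 0.057 + 0.302) = min(1, 1.245) = 1.000
x → 0 = min(1, 1 − 0.359 + 0.000) = min(1, 0.641) = 0.641
¬(x → 0) = 1 − 0.641 = 0.359
(¬(y ↔ x) → (y ∧ y)) ↔ ¬(x → 0) = 1 − |1.000 − 0.359| = 1 − 0.641 = 0.359
¬((¬(y ↔ x) → (y ∧ y)) ↔ ¬(x → 0)) = 1 − 0.359 = 0.641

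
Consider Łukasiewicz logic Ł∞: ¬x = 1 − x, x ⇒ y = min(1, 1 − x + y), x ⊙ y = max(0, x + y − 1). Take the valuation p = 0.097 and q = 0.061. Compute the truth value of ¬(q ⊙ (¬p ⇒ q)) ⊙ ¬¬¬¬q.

¬p = 1 − 0.097 = 0.903
¬p ⇒ q = min(1, 1 − 0.903 + 0.061) = min(1, 0.158) = 0.158
q ⊙ (¬p ⇒ q) = max(0, 0.061 + 0.158 − 1) = max(0, -0.781) = 0.000
¬(q ⊙ (¬p ⇒ q)) = 1 − 0.000 = 1.000
¬q = 1 − 0.061 = 0.939
¬¬q = 1 − 0.939 = 0.061
¬¬¬q = 1 − 0.061 = 0.939
¬¬¬¬q = 1 − 0.939 = 0.061
¬(q ⊙ (¬p ⇒ q)) ⊙ ¬¬¬¬q = max(0, 1.000 + 0.061 − 1) = max(0, 0.061) = 0.061

0.061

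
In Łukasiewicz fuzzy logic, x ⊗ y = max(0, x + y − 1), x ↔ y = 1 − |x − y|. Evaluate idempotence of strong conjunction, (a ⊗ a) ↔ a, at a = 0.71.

0.71

a ⊗ a = max(0, 0.71 + 0.71 − 1) = max(0, 0.42) = 0.42
(a ⊗ a) ↔ a = 1 − |0.42 − 0.71| = 1 − 0.29 = 0.71
(The value 0.71 < 1 shows this instance is not satisfied; fails in Ł∞ since a ⊗ a = max(0, 2a−1) ≠ a in general.)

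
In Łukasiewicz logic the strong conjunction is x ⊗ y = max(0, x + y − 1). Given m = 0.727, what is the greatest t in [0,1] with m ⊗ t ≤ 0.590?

0.863

The residuum of the Łukasiewicz t-norm gives the supremum: min(1, 1 − 0.727 + 0.590).
1 − 0.727 + 0.590 = 0.863, so t = min(1, 0.863) = 0.863.
Check: 0.727 ⊗ 0.863 = max(0, 0.590) = 0.590 ≤ 0.590.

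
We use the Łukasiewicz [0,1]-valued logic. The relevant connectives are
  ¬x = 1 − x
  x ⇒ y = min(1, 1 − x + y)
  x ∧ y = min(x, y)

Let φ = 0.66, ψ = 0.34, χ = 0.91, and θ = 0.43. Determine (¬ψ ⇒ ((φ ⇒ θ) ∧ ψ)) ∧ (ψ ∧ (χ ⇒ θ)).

0.34

¬ψ = 1 − 0.34 = 0.66
φ ⇒ θ = min(1, 1 − 0.66 + 0.43) = min(1, 0.77) = 0.77
(φ ⇒ θ) ∧ ψ = min(0.77, 0.34) = 0.34
¬ψ ⇒ ((φ ⇒ θ) ∧ ψ) = min(1, 1 − 0.66 + 0.34) = min(1, 0.68) = 0.68
χ ⇒ θ = min(1, 1 − 0.91 + 0.43) = min(1, 0.52) = 0.52
ψ ∧ (χ ⇒ θ) = min(0.34, 0.52) = 0.34
(¬ψ ⇒ ((φ ⇒ θ) ∧ ψ)) ∧ (ψ ∧ (χ ⇒ θ)) = min(0.68, 0.34) = 0.34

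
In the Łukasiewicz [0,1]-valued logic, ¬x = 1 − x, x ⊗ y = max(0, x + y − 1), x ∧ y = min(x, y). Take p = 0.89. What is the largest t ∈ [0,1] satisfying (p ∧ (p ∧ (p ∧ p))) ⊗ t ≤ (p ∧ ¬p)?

0.22

p ∧ p = min(0.89, 0.89) = 0.89
p ∧ (p ∧ p) = min(0.89, 0.89) = 0.89
p ∧ (p ∧ (p ∧ p)) = min(0.89, 0.89) = 0.89
So the left factor is p ∧ (p ∧ (p ∧ p)) = 0.89.
¬p = 1 − 0.89 = 0.11
p ∧ ¬p = min(0.89, 0.11) = 0.11
So the right-hand bound is p ∧ ¬p = 0.11.
The residuum of the Łukasiewicz t-norm gives the supremum: min(1, 1 − 0.89 + 0.11).
1 − 0.89 + 0.11 = 0.22, so t = min(1, 0.22) = 0.22.
Check: 0.89 ⊗ 0.22 = max(0, 0.11) = 0.11 ≤ 0.11.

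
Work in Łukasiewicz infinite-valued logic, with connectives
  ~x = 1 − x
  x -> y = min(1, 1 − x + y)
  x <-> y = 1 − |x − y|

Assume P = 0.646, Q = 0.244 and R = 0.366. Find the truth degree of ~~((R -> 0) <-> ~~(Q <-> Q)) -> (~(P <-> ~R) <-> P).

0.732

R -> 0 = min(1, 1 − 0.366 + 0.000) = min(1, 0.634) = 0.634
Q <-> Q = 1 − |0.244 − 0.244| = 1 − 0.000 = 1.000
~(Q <-> Q) = 1 − 1.000 = 0.000
~~(Q <-> Q) = 1 − 0.000 = 1.000
(R -> 0) <-> ~~(Q <-> Q) = 1 − |0.634 − 1.000| = 1 − 0.366 = 0.634
~((R -> 0) <-> ~~(Q <-> Q)) = 1 − 0.634 = 0.366
~~((R -> 0) <-> ~~(Q <-> Q)) = 1 − 0.366 = 0.634
~R = 1 − 0.366 = 0.634
P <-> ~R = 1 − |0.646 − 0.634| = 1 − 0.012 = 0.988
~(P <-> ~R) = 1 − 0.988 = 0.012
~(P <-> ~R) <-> P = 1 − |0.012 − 0.646| = 1 − 0.634 = 0.366
~~((R -> 0) <-> ~~(Q <-> Q)) -> (~(P <-> ~R) <-> P) = min(1, 1 − 0.634 + 0.366) = min(1, 0.732) = 0.732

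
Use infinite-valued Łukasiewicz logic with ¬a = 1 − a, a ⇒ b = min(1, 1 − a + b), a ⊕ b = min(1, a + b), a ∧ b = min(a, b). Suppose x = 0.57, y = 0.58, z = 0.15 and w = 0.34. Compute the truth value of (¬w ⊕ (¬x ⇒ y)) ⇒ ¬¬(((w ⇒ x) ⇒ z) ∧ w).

0.15

¬w = 1 − 0.34 = 0.66
¬x = 1 − 0.57 = 0.43
¬x ⇒ y = min(1, 1 − 0.43 + 0.58) = min(1, 1.15) = 1.00
¬w ⊕ (¬x ⇒ y) = min(1, 0.66 + 1.00) = min(1, 1.66) = 1.00
w ⇒ x = min(1, 1 − 0.34 + 0.57) = min(1, 1.23) = 1.00
(w ⇒ x) ⇒ z = min(1, 1 − 1.00 + 0.15) = min(1, 0.15) = 0.15
((w ⇒ x) ⇒ z) ∧ w = min(0.15, 0.34) = 0.15
¬(((w ⇒ x) ⇒ z) ∧ w) = 1 − 0.15 = 0.85
¬¬(((w ⇒ x) ⇒ z) ∧ w) = 1 − 0.85 = 0.15
(¬w ⊕ (¬x ⇒ y)) ⇒ ¬¬(((w ⇒ x) ⇒ z) ∧ w) = min(1, 1 − 1.00 + 0.15) = min(1, 0.15) = 0.15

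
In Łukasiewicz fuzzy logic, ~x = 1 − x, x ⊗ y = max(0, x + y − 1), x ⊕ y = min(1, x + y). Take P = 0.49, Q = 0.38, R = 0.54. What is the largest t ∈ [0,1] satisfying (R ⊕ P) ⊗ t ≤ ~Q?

R ⊕ P = min(1, 0.54 + 0.49) = min(1, 1.03) = 1.00
So the left factor is R ⊕ P = 1.00.
~Q = 1 − 0.38 = 0.62
So the right-hand bound is ~Q = 0.62.
The residuum of the Łukasiewicz t-norm gives the supremum: min(1, 1 − 1.00 + 0.62).
1 − 1.00 + 0.62 = 0.62, so t = min(1, 0.62) = 0.62.
Check: 1.00 ⊗ 0.62 = max(0, 0.62) = 0.62 ≤ 0.62.

0.62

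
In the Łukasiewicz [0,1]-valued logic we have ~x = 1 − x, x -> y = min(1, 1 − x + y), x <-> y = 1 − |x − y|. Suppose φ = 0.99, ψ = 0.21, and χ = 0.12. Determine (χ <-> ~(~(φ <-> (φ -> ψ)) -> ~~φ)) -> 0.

0.12

φ -> ψ = min(1, 1 − 0.99 + 0.21) = min(1, 0.22) = 0.22
φ <-> (φ -> ψ) = 1 − |0.99 − 0.22| = 1 − 0.77 = 0.23
~(φ <-> (φ -> ψ)) = 1 − 0.23 = 0.77
~φ = 1 − 0.99 = 0.01
~~φ = 1 − 0.01 = 0.99
~(φ <-> (φ -> ψ)) -> ~~φ = min(1, 1 − 0.77 + 0.99) = min(1, 1.22) = 1.00
~(~(φ <-> (φ -> ψ)) -> ~~φ) = 1 − 1.00 = 0.00
χ <-> ~(~(φ <-> (φ -> ψ)) -> ~~φ) = 1 − |0.12 − 0.00| = 1 − 0.12 = 0.88
(χ <-> ~(~(φ <-> (φ -> ψ)) -> ~~φ)) -> 0 = min(1, 1 − 0.88 + 0.00) = min(1, 0.12) = 0.12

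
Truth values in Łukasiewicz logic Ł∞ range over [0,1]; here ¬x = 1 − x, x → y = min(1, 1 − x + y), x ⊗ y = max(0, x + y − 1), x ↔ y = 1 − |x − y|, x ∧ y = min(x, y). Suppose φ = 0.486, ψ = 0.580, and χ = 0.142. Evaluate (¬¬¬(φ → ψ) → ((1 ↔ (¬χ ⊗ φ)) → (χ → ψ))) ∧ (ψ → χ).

0.562

φ → ψ = min(1, 1 − 0.486 + 0.580) = min(1, 1.094) = 1.000
¬(φ → ψ) = 1 − 1.000 = 0.000
¬¬(φ → ψ) = 1 − 0.000 = 1.000
¬¬¬(φ → ψ) = 1 − 1.000 = 0.000
¬χ = 1 − 0.142 = 0.858
¬χ ⊗ φ = max(0, 0.858 + 0.486 − 1) = max(0, 0.344) = 0.344
1 ↔ (¬χ ⊗ φ) = 1 − |1.000 − 0.344| = 1 − 0.656 = 0.344
χ → ψ = min(1, 1 − 0.142 + 0.580) = min(1, 1.438) = 1.000
(1 ↔ (¬χ ⊗ φ)) → (χ → ψ) = min(1, 1 − 0.344 + 1.000) = min(1, 1.656) = 1.000
¬¬¬(φ → ψ) → ((1 ↔ (¬χ ⊗ φ)) → (χ → ψ)) = min(1, 1 − 0.000 + 1.000) = min(1, 2.000) = 1.000
ψ → χ = min(1, 1 − 0.580 + 0.142) = min(1, 0.562) = 0.562
(¬¬¬(φ → ψ) → ((1 ↔ (¬χ ⊗ φ)) → (χ → ψ))) ∧ (ψ → χ) = min(1.000, 0.562) = 0.562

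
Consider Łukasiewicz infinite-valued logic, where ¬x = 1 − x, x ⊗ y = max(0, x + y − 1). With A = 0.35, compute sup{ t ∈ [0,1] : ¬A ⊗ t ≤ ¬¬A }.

¬A = 1 − 0.35 = 0.65
So the left factor is ¬A = 0.65.
¬¬A = 1 − 0.65 = 0.35
So the right-hand bound is ¬¬A = 0.35.
The residuum of the Łukasiewicz t-norm gives the supremum: min(1, 1 − 0.65 + 0.35).
1 − 0.65 + 0.35 = 0.70, so t = min(1, 0.70) = 0.70.
Check: 0.65 ⊗ 0.70 = max(0, 0.35) = 0.35 ≤ 0.35.

0.70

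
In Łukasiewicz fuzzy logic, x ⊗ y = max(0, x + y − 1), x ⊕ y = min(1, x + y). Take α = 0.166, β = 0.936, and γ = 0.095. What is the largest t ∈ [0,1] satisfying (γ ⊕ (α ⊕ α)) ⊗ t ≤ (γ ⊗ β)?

α ⊕ α = min(1, 0.166 + 0.166) = min(1, 0.332) = 0.332
γ ⊕ (α ⊕ α) = min(1, 0.095 + 0.332) = min(1, 0.427) = 0.427
So the left factor is γ ⊕ (α ⊕ α) = 0.427.
γ ⊗ β = max(0, 0.095 + 0.936 − 1) = max(0, 0.031) = 0.031
So the right-hand bound is γ ⊗ β = 0.031.
The residuum of the Łukasiewicz t-norm gives the supremum: min(1, 1 − 0.427 + 0.031).
1 − 0.427 + 0.031 = 0.604, so t = min(1, 0.604) = 0.604.
Check: 0.427 ⊗ 0.604 = max(0, 0.031) = 0.031 ≤ 0.031.

0.604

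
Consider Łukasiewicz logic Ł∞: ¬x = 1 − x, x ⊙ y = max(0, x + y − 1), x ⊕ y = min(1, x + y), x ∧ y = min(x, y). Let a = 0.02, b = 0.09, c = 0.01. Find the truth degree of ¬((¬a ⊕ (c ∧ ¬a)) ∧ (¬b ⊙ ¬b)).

¬a = 1 − 0.02 = 0.98
c ∧ ¬a = min(0.01, 0.98) = 0.01
¬a ⊕ (c ∧ ¬a) = min(1, 0.98 + 0.01) = min(1, 0.99) = 0.99
¬b = 1 − 0.09 = 0.91
¬b ⊙ ¬b = max(0, 0.91 + 0.91 − 1) = max(0, 0.82) = 0.82
(¬a ⊕ (c ∧ ¬a)) ∧ (¬b ⊙ ¬b) = min(0.99, 0.82) = 0.82
¬((¬a ⊕ (c ∧ ¬a)) ∧ (¬b ⊙ ¬b)) = 1 − 0.82 = 0.18

0.18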